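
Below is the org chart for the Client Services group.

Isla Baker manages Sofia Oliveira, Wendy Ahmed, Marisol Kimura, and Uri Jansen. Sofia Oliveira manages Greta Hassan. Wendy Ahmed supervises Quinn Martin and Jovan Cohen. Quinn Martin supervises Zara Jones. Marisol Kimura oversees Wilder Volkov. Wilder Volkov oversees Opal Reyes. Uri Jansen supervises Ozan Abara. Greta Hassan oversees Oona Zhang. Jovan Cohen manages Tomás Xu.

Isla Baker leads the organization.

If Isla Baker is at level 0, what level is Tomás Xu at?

3

Chain from Tomás Xu up to Isla Baker: Tomás Xu → Jovan Cohen → Wendy Ahmed → Isla Baker. That is 3 steps up, so Tomás Xu is 3 levels below Isla Baker.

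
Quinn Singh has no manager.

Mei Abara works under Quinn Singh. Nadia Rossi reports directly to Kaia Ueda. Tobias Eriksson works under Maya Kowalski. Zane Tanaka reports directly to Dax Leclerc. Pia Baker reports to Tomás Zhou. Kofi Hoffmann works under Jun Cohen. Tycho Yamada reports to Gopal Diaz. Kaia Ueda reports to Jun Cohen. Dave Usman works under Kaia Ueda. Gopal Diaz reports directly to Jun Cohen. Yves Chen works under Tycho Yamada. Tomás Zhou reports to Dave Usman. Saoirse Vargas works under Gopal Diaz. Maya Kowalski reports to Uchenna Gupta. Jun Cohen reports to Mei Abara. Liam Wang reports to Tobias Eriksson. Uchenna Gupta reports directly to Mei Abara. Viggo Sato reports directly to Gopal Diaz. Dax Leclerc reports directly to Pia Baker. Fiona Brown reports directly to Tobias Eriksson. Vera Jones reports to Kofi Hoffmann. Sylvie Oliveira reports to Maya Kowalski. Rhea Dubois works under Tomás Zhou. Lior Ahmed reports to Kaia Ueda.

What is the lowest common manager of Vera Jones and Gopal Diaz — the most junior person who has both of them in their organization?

Vera Jones's chain of managers is Kofi Hoffmann, Jun Cohen, Mei Abara, Quinn Singh. Gopal Diaz's chain of managers is Jun Cohen, Mei Abara, Quinn Singh. The first manager that appears in both chains is Jun Cohen.

Jun Cohen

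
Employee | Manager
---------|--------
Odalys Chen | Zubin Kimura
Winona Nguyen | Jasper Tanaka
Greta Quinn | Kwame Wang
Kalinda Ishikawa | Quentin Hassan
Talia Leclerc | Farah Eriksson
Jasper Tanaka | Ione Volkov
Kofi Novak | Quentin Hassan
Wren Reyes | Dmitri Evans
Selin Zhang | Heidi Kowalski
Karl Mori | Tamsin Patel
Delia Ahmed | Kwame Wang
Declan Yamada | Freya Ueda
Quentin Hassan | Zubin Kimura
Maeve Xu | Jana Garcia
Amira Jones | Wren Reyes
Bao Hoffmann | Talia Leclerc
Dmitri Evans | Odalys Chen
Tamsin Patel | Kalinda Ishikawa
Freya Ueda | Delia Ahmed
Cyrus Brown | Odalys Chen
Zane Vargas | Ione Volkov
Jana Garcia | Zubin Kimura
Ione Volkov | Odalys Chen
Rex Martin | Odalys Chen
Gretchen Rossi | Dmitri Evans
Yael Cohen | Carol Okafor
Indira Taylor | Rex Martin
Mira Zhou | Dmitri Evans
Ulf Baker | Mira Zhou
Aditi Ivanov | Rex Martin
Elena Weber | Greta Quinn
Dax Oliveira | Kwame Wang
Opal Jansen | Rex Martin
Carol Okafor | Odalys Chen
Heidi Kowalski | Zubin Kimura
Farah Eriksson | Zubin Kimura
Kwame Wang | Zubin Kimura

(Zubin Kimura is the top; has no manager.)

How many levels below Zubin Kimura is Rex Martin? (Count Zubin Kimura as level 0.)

Chain from Rex Martin up to Zubin Kimura: Rex Martin → Odalys Chen → Zubin Kimura. That is 2 steps up, so Rex Martin is 2 levels below Zubin Kimura.

2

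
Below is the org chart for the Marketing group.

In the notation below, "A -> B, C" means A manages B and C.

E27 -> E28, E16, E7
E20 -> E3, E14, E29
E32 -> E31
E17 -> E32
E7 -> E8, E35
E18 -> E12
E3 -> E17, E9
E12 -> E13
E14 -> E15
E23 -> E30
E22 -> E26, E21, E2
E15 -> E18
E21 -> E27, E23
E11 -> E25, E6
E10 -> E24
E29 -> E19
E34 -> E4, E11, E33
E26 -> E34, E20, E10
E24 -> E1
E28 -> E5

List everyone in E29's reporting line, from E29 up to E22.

E29 -> E20 -> E26 -> E22

E29 reports to E20. E20 reports to E26. E26 reports to E22. E22 is at the top.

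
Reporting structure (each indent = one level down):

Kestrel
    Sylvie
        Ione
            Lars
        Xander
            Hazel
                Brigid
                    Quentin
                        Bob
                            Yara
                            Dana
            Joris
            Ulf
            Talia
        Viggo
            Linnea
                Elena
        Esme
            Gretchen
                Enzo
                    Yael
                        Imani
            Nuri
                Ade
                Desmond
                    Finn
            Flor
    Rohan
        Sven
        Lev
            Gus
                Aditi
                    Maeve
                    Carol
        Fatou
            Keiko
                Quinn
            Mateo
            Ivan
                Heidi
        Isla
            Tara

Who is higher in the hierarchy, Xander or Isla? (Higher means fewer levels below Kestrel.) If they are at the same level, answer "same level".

Both Xander and Isla are 2 levels below Kestrel.

same level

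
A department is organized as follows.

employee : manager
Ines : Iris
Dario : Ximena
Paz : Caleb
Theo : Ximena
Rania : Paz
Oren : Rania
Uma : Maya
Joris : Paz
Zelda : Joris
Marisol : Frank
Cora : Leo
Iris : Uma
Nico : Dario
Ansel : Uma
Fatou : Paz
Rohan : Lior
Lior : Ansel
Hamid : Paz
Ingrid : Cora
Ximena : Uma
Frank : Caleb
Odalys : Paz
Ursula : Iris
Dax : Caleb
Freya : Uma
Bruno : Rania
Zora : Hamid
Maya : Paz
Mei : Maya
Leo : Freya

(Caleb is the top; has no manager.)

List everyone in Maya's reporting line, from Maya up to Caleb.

Maya -> Paz -> Caleb

Maya reports to Paz. Paz reports to Caleb. Caleb is at the top.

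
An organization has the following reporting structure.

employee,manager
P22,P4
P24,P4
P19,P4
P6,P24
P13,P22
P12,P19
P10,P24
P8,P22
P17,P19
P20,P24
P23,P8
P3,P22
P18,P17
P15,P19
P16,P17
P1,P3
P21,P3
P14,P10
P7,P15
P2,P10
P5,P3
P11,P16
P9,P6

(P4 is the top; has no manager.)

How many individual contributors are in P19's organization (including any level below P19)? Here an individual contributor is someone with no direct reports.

The people in P19's organization with no one reporting to them are P7, P11, P18, P12. That is 4.

4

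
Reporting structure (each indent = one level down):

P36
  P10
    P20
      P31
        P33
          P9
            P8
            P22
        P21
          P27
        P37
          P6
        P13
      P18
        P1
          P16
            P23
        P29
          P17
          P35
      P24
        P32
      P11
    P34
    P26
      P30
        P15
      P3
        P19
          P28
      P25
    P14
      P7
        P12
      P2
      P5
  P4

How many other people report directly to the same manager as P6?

P6 reports to P37, and P37 has no other direct reports. P6 has 0 peers.

0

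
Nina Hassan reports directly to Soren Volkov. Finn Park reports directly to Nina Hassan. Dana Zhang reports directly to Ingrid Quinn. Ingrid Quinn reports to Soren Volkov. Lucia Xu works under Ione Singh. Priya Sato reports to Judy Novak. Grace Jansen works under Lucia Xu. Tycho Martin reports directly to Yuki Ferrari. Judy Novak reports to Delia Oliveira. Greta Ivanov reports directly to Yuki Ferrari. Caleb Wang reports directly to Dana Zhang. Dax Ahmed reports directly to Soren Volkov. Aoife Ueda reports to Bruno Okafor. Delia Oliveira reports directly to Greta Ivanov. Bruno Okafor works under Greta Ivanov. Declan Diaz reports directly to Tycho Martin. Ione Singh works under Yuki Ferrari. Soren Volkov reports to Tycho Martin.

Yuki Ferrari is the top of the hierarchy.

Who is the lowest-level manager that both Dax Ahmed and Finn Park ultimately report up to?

Dax Ahmed's chain of managers is Soren Volkov, Tycho Martin, Yuki Ferrari. Finn Park's chain of managers is Nina Hassan, Soren Volkov, Tycho Martin, Yuki Ferrari. The first manager that appears in both chains is Soren Volkov.

Soren Volkov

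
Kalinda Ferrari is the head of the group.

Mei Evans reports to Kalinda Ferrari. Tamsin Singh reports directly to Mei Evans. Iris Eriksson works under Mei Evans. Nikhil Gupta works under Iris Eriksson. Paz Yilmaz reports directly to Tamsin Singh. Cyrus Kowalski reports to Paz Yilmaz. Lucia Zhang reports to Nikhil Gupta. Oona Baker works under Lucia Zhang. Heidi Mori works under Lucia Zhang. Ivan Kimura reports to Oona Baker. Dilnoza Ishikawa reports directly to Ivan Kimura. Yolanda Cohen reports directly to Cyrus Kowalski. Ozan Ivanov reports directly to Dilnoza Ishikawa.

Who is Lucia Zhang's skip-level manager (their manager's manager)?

Iris Eriksson

Lucia Zhang reports to Nikhil Gupta, and Nikhil Gupta reports to Iris Eriksson. So Lucia Zhang's skip-level manager is Iris Eriksson.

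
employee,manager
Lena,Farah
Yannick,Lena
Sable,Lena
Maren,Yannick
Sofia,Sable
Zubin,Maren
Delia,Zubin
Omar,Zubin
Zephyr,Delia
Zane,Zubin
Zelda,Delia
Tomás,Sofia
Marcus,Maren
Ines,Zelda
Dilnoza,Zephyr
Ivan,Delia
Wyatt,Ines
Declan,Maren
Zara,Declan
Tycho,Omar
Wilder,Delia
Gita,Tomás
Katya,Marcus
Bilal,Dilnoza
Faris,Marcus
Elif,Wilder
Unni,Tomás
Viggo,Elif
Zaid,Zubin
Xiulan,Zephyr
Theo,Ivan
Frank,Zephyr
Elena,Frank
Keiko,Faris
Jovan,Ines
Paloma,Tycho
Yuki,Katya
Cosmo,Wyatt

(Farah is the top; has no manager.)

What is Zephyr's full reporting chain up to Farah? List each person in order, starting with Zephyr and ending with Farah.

Zephyr reports to Delia. Delia reports to Zubin. Zubin reports to Maren. Maren reports to Yannick. Yannick reports to Lena. Lena reports to Farah. Farah is at the top.

Zephyr -> Delia -> Zubin -> Maren -> Yannick -> Lena -> Farah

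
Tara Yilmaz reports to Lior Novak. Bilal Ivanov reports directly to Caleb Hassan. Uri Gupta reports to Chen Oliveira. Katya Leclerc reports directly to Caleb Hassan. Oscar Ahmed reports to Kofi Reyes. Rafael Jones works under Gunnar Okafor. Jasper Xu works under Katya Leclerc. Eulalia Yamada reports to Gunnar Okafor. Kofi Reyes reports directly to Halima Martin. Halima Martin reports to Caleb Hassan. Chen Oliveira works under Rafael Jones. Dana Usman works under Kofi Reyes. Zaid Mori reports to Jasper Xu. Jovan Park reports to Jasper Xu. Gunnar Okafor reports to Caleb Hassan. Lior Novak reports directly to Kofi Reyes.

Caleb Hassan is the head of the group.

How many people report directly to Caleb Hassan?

Caleb Hassan directly manages Katya Leclerc, Gunnar Okafor, Halima Martin, Bilal Ivanov. That is 4 direct reports.

4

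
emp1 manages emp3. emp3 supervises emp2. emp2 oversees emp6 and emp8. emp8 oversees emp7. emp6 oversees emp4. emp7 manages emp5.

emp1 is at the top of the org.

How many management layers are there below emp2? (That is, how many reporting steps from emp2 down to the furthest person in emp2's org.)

3

The longest chain under emp2 runs emp2 → emp8 → emp7 → emp5, which is 3 levels below emp2.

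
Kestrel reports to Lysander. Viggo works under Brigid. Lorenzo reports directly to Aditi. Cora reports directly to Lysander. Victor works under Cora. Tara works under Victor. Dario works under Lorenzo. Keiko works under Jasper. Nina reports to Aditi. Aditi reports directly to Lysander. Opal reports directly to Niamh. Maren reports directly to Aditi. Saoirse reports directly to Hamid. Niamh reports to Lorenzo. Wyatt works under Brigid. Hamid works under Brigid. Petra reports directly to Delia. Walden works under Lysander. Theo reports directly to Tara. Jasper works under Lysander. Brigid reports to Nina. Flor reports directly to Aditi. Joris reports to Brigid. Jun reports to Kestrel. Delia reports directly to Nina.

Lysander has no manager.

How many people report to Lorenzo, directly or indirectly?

3

Lorenzo directly manages Niamh, Dario. Under Niamh: Opal (1). Dario has no reports. So Lorenzo's organization is 2 direct reports plus everyone under them: 2 + 1 = 3.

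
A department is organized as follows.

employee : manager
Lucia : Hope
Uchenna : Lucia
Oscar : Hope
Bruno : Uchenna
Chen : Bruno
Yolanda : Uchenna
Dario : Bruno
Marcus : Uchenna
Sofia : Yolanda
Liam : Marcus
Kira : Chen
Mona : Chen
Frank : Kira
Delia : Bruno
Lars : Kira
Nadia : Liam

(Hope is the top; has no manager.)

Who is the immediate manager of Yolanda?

Uchenna

Yolanda reports directly to Uchenna.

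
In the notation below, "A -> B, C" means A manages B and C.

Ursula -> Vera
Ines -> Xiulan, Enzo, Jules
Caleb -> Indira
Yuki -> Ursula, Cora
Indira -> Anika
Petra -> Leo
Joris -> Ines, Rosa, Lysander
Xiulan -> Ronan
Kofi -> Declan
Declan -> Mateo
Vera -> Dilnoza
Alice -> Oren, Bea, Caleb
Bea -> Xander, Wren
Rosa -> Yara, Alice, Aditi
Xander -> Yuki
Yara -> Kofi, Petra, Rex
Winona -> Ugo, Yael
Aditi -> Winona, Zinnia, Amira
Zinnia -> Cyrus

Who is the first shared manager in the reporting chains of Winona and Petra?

Winona's chain of managers is Aditi, Rosa, Joris. Petra's chain of managers is Yara, Rosa, Joris. The first manager that appears in both chains is Rosa.

Rosa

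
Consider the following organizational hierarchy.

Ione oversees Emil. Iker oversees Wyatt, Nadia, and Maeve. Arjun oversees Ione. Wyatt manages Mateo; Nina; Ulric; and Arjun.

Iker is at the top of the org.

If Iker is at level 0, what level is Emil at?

4

Chain from Emil up to Iker: Emil → Ione → Arjun → Wyatt → Iker. That is 4 steps up, so Emil is 4 levels below Iker.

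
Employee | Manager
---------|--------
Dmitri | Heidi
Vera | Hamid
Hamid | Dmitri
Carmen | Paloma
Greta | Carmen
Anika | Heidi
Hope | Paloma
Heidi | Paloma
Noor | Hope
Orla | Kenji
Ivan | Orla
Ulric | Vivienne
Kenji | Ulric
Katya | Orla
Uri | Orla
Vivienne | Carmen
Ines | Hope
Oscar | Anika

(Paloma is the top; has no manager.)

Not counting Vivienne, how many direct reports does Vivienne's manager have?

1

Vivienne reports to Carmen. Carmen's other direct reports are Greta — 1 peer.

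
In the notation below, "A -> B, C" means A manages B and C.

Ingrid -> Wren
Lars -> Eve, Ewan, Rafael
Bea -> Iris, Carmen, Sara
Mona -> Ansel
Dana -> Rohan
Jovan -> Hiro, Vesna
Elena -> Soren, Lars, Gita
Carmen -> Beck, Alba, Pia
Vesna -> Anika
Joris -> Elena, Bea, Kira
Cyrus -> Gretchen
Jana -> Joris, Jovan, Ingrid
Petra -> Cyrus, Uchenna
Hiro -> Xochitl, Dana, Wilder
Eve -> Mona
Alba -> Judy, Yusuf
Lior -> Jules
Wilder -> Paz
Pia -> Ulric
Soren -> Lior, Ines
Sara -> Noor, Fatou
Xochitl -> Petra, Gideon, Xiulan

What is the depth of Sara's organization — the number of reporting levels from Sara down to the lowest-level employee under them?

The longest chain under Sara runs Sara → Fatou, which is 1 level below Sara.

1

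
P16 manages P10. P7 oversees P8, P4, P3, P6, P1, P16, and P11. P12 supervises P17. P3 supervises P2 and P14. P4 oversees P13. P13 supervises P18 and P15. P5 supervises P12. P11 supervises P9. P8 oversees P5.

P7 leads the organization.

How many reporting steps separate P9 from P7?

2

Chain from P9 up to P7: P9 → P11 → P7. That is 2 steps up, so P9 is 2 levels below P7.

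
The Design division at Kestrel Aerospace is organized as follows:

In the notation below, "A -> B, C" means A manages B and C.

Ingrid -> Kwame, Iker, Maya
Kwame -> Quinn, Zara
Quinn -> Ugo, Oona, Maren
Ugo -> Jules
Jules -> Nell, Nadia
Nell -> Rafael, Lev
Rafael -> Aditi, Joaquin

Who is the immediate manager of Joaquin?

Rafael

Joaquin reports directly to Rafael.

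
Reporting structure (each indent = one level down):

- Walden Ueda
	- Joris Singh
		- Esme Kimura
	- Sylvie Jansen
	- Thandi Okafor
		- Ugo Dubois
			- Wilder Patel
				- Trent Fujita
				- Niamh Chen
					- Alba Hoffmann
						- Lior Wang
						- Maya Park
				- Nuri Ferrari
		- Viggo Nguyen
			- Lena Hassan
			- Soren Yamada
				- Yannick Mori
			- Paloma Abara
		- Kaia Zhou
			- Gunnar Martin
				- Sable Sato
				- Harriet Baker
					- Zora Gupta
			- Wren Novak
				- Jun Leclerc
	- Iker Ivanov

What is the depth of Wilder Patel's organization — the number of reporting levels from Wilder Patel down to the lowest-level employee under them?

3

The longest chain under Wilder Patel runs Wilder Patel → Niamh Chen → Alba Hoffmann → Maya Park, which is 3 levels below Wilder Patel.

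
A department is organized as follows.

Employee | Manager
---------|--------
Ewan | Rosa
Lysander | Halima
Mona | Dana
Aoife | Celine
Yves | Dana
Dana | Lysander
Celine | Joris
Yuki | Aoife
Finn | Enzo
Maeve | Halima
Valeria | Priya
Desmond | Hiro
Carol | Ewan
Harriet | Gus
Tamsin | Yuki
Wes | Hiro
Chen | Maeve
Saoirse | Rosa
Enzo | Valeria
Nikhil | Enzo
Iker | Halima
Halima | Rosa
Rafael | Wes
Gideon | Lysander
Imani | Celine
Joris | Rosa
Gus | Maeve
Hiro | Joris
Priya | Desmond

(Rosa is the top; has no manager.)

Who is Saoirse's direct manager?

Rosa

Saoirse reports directly to Rosa.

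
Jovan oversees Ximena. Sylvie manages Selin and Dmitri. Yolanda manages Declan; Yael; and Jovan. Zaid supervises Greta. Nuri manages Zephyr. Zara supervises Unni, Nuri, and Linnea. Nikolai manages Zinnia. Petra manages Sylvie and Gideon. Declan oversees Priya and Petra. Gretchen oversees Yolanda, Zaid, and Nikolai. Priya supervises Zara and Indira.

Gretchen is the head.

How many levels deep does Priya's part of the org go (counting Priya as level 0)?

The longest chain under Priya runs Priya → Zara → Nuri → Zephyr, which is 3 levels below Priya.

3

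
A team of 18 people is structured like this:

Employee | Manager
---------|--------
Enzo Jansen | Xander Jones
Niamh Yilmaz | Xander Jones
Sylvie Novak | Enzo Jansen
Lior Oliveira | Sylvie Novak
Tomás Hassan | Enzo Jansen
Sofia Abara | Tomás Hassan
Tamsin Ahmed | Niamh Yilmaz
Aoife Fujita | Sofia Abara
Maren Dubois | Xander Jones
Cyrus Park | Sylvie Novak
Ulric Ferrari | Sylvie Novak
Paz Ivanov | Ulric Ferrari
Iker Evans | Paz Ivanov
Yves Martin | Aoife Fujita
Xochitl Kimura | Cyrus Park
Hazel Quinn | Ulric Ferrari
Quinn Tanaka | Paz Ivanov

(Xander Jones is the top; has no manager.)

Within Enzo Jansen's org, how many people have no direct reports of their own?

The people in Enzo Jansen's organization with no one reporting to them are Yves Martin, Hazel Quinn, Quinn Tanaka, Iker Evans, Xochitl Kimura, Lior Oliveira. That is 6.

6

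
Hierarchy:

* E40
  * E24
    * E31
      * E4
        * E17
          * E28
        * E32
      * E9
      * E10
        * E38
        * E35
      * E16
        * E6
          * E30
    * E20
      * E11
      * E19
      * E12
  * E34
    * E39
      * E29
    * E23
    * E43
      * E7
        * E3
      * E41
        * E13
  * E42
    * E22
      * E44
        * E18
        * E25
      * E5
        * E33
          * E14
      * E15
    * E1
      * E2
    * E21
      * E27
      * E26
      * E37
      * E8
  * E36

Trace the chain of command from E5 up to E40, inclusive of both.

E5 reports to E22. E22 reports to E42. E42 reports to E40. E40 is at the top.

E5 -> E22 -> E42 -> E40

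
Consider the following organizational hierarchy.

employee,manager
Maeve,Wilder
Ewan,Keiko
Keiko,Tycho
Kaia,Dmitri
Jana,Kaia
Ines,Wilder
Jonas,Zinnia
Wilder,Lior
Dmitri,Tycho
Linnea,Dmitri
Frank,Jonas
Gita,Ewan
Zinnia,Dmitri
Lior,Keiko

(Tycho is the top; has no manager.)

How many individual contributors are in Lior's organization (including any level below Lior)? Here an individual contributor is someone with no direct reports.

2

The people in Lior's organization with no one reporting to them are Ines, Maeve. That is 2.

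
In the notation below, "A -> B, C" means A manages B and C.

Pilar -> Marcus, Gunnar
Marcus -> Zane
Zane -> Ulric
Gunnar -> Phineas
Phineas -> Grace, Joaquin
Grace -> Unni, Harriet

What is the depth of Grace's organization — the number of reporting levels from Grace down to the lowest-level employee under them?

1

The longest chain under Grace runs Grace → Harriet, which is 1 level below Grace.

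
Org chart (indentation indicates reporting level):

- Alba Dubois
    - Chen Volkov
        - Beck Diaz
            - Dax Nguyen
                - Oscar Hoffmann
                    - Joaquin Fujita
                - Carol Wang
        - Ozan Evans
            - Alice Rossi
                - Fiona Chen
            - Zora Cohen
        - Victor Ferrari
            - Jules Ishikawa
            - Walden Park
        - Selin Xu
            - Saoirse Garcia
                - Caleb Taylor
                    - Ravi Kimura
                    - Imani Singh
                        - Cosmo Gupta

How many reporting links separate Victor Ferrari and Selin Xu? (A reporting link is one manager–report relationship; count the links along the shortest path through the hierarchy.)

2

Victor Ferrari is 1 level below Chen Volkov, and Selin Xu is 1 level below Chen Volkov (their lowest common manager). The shortest path runs up from Victor Ferrari to Chen Volkov and back down to Selin Xu: 1 + 1 = 2 links.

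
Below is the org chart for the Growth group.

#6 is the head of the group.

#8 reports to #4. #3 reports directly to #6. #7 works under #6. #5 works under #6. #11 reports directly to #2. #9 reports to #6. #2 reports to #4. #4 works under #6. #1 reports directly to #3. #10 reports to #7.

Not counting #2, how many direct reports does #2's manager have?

#2 reports to #4. #4's other direct reports are #8 — 1 peer.

1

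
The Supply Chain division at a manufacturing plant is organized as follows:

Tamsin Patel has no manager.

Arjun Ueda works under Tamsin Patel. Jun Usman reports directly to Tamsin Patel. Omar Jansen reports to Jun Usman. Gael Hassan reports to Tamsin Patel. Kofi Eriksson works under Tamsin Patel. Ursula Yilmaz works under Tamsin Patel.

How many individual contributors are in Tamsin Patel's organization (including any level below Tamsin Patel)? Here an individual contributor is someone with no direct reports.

5

The people in Tamsin Patel's organization with no one reporting to them are Ursula Yilmaz, Kofi Eriksson, Gael Hassan, Omar Jansen, Arjun Ueda. That is 5.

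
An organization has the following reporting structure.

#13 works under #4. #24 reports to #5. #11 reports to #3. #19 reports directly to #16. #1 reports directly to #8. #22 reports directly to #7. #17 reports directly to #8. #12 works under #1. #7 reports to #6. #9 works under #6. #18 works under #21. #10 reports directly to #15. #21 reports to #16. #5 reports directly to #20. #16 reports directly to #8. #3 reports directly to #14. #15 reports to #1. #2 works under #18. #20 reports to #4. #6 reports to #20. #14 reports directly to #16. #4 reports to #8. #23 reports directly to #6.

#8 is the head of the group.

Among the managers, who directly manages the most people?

Direct-report counts: #8 has 4; #1 has 2; #15 has 1; #16 has 3; #21 has 1; #18 has 1; #14 has 1; #3 has 1; #4 has 2; #20 has 2; #6 has 3; #7 has 1; #5 has 1. The largest is 4, held by #8.

#8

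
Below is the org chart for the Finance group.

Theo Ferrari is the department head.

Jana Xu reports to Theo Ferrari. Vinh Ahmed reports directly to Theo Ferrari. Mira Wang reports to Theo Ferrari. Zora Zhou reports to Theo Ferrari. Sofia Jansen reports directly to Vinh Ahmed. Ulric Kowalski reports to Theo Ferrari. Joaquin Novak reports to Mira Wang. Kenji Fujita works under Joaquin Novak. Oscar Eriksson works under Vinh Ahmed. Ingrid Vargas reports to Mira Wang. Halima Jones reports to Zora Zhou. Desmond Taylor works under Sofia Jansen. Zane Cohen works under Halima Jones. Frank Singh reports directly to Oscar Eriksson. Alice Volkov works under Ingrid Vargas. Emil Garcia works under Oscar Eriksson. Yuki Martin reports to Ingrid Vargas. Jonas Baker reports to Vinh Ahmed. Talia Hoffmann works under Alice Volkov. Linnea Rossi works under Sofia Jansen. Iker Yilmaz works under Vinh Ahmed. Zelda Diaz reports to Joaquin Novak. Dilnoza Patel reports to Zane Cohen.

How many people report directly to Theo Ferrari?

5

Theo Ferrari directly manages Jana Xu, Vinh Ahmed, Mira Wang, Zora Zhou, Ulric Kowalski. That is 5 direct reports.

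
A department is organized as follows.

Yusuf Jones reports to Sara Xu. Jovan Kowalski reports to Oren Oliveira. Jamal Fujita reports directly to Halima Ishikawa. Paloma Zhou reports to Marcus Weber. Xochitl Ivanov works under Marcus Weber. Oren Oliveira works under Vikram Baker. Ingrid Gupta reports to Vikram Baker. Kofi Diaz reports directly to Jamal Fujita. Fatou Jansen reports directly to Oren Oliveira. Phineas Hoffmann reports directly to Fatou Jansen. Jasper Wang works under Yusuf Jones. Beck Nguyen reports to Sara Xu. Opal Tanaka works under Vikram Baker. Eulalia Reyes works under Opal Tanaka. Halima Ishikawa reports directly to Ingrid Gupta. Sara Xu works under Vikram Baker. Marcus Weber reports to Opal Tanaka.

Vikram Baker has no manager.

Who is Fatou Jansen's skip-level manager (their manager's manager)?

Fatou Jansen reports to Oren Oliveira, and Oren Oliveira reports to Vikram Baker. So Fatou Jansen's skip-level manager is Vikram Baker.

Vikram Baker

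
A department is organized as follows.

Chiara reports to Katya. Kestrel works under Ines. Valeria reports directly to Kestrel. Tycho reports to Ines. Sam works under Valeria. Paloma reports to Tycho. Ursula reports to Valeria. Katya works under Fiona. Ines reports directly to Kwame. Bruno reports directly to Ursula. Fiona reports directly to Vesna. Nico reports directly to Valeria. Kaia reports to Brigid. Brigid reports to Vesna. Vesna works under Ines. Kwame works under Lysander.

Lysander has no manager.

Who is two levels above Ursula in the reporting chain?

Kestrel

Ursula reports to Valeria, and Valeria reports to Kestrel. So Ursula's skip-level manager is Kestrel.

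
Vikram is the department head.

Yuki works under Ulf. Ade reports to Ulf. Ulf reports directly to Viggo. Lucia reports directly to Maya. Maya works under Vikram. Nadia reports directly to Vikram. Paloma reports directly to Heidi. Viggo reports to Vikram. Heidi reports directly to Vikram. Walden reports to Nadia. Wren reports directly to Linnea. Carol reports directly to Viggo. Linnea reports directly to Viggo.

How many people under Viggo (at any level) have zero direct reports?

4

The people in Viggo's organization with no one reporting to them are Wren, Carol, Ade, Yuki. That is 4.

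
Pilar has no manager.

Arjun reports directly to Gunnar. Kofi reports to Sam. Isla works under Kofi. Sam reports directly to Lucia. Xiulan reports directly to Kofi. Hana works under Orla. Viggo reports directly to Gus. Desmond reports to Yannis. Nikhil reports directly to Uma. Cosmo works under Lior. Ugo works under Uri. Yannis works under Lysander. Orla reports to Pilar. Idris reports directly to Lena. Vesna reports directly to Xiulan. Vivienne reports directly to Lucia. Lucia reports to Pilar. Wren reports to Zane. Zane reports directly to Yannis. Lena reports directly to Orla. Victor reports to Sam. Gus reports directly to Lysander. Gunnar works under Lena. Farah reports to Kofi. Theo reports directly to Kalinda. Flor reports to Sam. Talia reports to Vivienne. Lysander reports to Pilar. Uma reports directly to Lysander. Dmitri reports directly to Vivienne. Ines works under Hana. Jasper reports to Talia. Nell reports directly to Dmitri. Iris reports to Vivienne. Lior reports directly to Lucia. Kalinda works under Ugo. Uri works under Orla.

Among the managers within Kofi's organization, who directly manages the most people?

Kofi

Direct-report counts within Kofi's organization: Kofi has 3; Xiulan has 1. The largest is 3, held by Kofi.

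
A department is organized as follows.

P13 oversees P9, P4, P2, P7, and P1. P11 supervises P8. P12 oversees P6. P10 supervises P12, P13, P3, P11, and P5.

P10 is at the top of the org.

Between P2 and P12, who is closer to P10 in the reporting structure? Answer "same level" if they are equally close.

P2 is 2 levels below P10; P12 is 1. P12 is higher.

P12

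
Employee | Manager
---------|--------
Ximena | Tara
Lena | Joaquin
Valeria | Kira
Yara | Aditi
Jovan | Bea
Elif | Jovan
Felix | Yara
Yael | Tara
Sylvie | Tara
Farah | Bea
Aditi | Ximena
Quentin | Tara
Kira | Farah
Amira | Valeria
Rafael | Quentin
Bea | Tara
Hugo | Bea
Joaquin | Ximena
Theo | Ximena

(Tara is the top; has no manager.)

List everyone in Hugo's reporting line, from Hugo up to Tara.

Hugo -> Bea -> Tara

Hugo reports to Bea. Bea reports to Tara. Tara is at the top.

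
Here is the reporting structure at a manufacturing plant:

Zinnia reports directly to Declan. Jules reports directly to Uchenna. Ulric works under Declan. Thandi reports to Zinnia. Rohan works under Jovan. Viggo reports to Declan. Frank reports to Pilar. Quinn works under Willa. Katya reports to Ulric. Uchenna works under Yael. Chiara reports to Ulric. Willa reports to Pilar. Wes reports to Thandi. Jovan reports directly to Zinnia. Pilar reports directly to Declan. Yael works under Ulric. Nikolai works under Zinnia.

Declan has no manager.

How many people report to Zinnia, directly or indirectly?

Zinnia directly manages Jovan, Thandi, Nikolai. Under Jovan: Rohan (1). Under Thandi: Wes (1). Nikolai has no reports. So Zinnia's organization is 3 direct reports plus everyone under them: 2 + 2 + 1 = 5.

5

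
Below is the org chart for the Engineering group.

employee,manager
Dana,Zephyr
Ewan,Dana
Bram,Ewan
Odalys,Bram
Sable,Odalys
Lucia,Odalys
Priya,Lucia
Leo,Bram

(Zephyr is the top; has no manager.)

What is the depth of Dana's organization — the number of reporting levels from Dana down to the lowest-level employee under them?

The longest chain under Dana runs Dana → Ewan → Bram → Odalys → Lucia → Priya, which is 5 levels below Dana.

5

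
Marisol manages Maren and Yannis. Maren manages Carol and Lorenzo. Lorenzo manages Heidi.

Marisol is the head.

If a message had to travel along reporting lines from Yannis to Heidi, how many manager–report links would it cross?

Yannis is 1 level below Marisol, and Heidi is 3 levels below Marisol (their lowest common manager). The shortest path runs up from Yannis to Marisol and back down to Heidi: 1 + 3 = 4 links.

4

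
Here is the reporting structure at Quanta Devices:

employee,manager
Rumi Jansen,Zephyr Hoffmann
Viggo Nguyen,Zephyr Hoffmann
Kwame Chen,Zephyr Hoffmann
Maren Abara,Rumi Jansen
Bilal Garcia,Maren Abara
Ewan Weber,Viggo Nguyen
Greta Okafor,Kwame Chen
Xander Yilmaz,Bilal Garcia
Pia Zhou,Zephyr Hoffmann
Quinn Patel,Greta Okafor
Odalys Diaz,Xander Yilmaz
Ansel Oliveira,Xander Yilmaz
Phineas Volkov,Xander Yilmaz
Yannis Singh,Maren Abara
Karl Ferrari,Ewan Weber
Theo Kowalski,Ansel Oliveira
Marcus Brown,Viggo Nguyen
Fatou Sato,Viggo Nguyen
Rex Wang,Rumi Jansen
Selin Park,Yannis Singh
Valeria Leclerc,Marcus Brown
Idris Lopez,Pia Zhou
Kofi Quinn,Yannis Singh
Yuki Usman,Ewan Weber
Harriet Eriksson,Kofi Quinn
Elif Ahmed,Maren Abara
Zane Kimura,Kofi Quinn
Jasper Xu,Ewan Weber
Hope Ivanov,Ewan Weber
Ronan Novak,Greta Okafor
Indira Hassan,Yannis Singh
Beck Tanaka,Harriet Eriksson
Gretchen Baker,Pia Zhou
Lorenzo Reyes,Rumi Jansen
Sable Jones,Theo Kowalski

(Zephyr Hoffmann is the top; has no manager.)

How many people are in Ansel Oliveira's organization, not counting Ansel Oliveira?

2

Ansel Oliveira directly manages Theo Kowalski. Under Theo Kowalski: Sable Jones (1). That's 2 in total.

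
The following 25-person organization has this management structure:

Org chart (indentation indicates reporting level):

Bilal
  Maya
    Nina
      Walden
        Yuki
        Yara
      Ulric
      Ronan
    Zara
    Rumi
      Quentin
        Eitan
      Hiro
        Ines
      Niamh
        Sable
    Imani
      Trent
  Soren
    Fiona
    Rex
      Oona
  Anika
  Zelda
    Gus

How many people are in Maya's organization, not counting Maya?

Maya directly manages Nina, Zara, Rumi, Imani. Under Nina: Ronan, Ulric, Walden, Yara, Yuki (5). Zara has no reports. Under Rumi: Niamh, Sable, Hiro, Ines, Quentin, Eitan (6). Under Imani: Trent (1). So Maya's organization is 4 direct reports plus everyone under them: 6 + 1 + 7 + 2 = 16.

16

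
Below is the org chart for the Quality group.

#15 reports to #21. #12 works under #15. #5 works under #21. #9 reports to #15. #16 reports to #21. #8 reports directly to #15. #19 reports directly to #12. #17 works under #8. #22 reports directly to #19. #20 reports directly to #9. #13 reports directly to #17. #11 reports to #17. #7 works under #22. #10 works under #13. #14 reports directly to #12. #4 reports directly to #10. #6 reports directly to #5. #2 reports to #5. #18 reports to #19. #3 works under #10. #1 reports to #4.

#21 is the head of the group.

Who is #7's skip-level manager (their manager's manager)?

#19

#7 reports to #22, and #22 reports to #19. So #7's skip-level manager is #19.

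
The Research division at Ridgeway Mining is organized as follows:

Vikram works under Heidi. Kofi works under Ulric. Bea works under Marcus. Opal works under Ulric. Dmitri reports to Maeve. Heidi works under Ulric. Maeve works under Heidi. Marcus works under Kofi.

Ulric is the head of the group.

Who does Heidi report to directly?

Heidi reports directly to Ulric.

Ulric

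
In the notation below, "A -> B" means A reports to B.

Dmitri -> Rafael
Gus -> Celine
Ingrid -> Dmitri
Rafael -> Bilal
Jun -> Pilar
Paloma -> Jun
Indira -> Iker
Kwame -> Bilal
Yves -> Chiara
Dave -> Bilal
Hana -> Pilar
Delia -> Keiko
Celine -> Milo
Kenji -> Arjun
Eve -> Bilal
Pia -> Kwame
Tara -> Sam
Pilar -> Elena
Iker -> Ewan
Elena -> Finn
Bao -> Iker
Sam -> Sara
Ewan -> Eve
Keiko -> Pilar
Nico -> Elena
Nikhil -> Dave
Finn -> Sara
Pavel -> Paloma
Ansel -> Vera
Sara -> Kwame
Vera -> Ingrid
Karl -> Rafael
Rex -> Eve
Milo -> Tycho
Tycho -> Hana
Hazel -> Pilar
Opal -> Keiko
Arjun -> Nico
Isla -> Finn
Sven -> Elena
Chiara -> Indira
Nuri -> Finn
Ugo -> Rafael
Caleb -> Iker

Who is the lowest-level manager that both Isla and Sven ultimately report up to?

Isla's chain of managers is Finn, Sara, Kwame, Bilal. Sven's chain of managers is Elena, Finn, Sara, Kwame, Bilal. The first manager that appears in both chains is Finn.

Finn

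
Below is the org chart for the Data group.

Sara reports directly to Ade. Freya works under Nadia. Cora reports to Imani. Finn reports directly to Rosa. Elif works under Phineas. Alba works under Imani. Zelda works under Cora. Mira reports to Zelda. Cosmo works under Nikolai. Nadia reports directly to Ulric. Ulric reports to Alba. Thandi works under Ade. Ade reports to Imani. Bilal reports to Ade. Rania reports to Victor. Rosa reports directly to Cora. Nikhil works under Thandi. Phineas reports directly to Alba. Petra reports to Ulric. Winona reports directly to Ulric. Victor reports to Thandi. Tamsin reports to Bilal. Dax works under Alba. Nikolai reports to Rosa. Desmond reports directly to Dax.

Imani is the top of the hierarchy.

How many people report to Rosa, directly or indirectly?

Rosa directly manages Nikolai, Finn. Under Nikolai: Cosmo (1). Finn has no reports. So Rosa's organization is 2 direct reports plus everyone under them: 2 + 1 = 3.

3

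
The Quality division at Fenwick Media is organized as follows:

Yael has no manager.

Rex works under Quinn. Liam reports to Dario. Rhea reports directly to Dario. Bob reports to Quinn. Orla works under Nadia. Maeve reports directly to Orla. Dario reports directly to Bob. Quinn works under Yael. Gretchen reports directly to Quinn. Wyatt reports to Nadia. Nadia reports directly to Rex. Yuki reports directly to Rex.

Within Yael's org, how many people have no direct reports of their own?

The people in Yael's organization with no one reporting to them are Gretchen, Liam, Rhea, Yuki, Wyatt, Maeve. That is 6.

6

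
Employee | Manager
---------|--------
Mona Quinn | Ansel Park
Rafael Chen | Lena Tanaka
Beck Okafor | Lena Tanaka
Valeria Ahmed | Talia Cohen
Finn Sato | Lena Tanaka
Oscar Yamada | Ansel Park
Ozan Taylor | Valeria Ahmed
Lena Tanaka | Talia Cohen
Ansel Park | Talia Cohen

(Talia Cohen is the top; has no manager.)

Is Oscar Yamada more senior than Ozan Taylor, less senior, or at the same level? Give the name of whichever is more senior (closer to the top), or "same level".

Both Oscar Yamada and Ozan Taylor are 2 levels below Talia Cohen.

same level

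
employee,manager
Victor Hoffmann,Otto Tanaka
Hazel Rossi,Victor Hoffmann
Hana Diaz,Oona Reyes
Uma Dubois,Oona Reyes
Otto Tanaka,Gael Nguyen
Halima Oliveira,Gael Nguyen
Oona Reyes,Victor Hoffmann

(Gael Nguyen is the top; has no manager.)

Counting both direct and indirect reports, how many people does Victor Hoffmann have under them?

Victor Hoffmann directly manages Oona Reyes, Hazel Rossi. Under Oona Reyes: Hana Diaz, Uma Dubois (2). Hazel Rossi has no reports. So Victor Hoffmann's organization is 2 direct reports plus everyone under them: 3 + 1 = 4.

4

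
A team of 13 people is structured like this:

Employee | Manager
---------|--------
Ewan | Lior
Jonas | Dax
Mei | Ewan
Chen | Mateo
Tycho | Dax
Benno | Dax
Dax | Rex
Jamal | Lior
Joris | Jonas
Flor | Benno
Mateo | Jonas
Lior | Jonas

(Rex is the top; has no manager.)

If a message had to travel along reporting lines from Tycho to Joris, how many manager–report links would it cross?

Tycho is 1 level below Dax, and Joris is 2 levels below Dax (their lowest common manager). The shortest path runs up from Tycho to Dax and back down to Joris: 1 + 2 = 3 links.

3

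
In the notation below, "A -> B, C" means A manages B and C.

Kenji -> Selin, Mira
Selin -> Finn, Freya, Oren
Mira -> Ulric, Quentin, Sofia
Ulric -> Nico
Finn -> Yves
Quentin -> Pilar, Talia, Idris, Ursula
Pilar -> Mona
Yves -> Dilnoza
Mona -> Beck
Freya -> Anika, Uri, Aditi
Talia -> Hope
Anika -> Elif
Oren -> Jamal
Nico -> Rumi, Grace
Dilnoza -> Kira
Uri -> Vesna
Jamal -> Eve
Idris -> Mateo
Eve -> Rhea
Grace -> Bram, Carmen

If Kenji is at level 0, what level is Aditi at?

Chain from Aditi up to Kenji: Aditi → Freya → Selin → Kenji. That is 3 steps up, so Aditi is 3 levels below Kenji.

3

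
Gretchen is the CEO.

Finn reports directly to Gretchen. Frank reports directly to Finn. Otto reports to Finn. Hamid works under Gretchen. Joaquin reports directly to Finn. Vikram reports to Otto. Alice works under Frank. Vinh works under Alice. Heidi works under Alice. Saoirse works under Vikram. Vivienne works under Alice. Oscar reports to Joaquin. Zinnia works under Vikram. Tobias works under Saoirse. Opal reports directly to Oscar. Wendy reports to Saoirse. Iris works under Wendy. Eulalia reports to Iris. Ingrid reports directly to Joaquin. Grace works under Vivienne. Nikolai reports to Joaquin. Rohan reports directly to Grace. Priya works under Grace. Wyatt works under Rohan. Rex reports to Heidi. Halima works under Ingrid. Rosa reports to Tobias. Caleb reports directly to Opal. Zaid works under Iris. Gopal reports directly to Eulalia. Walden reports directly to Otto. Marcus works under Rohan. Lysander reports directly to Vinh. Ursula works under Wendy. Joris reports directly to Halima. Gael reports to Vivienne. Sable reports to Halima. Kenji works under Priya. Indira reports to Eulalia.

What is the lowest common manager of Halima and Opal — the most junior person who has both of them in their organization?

Halima's chain of managers is Ingrid, Joaquin, Finn, Gretchen. Opal's chain of managers is Oscar, Joaquin, Finn, Gretchen. The first manager that appears in both chains is Joaquin.

Joaquin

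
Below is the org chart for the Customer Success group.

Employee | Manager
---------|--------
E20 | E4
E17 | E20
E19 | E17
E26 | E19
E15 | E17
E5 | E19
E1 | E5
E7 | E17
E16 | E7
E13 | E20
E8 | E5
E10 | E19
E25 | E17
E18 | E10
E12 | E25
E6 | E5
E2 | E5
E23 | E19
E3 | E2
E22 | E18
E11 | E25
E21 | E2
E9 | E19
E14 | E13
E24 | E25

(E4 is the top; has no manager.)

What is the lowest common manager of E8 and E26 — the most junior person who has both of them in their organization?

E19

E8's chain of managers is E5, E19, E17, E20, E4. E26's chain of managers is E19, E17, E20, E4. The first manager that appears in both chains is E19.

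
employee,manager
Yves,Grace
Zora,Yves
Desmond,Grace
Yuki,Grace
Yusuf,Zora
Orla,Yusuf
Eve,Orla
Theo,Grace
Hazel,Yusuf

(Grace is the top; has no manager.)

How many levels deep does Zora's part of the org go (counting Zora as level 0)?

3

The longest chain under Zora runs Zora → Yusuf → Orla → Eve, which is 3 levels below Zora.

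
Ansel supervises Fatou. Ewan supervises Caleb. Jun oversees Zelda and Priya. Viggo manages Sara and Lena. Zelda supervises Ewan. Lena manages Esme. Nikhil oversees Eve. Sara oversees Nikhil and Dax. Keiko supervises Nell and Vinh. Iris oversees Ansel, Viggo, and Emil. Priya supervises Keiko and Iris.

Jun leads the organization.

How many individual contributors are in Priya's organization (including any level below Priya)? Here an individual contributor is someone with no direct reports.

The people in Priya's organization with no one reporting to them are Emil, Esme, Eve, Dax, Fatou, Vinh, Nell. That is 7.

7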